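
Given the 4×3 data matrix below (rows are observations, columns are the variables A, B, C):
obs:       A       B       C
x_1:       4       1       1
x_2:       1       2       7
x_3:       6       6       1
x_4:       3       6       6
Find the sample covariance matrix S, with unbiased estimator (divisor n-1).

Step 1 — column means:
  mean(A) = (4 + 1 + 6 + 3) / 4 = 14/4 = 3.5
  mean(B) = (1 + 2 + 6 + 6) / 4 = 15/4 = 3.75
  mean(C) = (1 + 7 + 1 + 6) / 4 = 15/4 = 3.75

Step 2 — sample covariance S[i,j] = (1/(n-1)) · Σ_k (x_{k,i} - mean_i) · (x_{k,j} - mean_j), with n-1 = 3.
  S[A,A] = ((0.5)·(0.5) + (-2.5)·(-2.5) + (2.5)·(2.5) + (-0.5)·(-0.5)) / 3 = 13/3 = 4.3333
  S[A,B] = ((0.5)·(-2.75) + (-2.5)·(-1.75) + (2.5)·(2.25) + (-0.5)·(2.25)) / 3 = 7.5/3 = 2.5
  S[A,C] = ((0.5)·(-2.75) + (-2.5)·(3.25) + (2.5)·(-2.75) + (-0.5)·(2.25)) / 3 = -17.5/3 = -5.8333
  S[B,B] = ((-2.75)·(-2.75) + (-1.75)·(-1.75) + (2.25)·(2.25) + (2.25)·(2.25)) / 3 = 20.75/3 = 6.9167
  S[B,C] = ((-2.75)·(-2.75) + (-1.75)·(3.25) + (2.25)·(-2.75) + (2.25)·(2.25)) / 3 = 0.75/3 = 0.25
  S[C,C] = ((-2.75)·(-2.75) + (3.25)·(3.25) + (-2.75)·(-2.75) + (2.25)·(2.25)) / 3 = 30.75/3 = 10.25

S is symmetric (S[j,i] = S[i,j]). Assembling:

S = [[4.3333, 2.5, -5.8333],
 [2.5, 6.9167, 0.25],
 [-5.8333, 0.25, 10.25]]


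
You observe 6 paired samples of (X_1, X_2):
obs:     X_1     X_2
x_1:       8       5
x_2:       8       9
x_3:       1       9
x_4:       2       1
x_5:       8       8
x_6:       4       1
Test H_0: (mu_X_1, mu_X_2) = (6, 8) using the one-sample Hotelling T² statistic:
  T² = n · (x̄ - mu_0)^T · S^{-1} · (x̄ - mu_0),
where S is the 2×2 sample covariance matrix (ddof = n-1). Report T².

Step 1 — sample mean vector:
  mean(X_1) = (8 + 8 + 1 + 2 + 8 + 4) / 6 = 31/6 = 5.1667
  mean(X_2) = (5 + 9 + 9 + 1 + 8 + 1) / 6 = 33/6 = 5.5
  x̄ = (5.1667, 5.5),  deviation x̄ - mu_0 = (5.1667, 5.5) - (6, 8) = (-0.8333, -2.5).

Step 2 — sample covariance matrix, S[i,j] = (1/(n-1)) · Σ_k (x_{k,i} - mean_i) · (x_{k,j} - mean_j), divisor n-1 = 5:
  S[X_1,X_1] = ((2.8333)·(2.8333) + (2.8333)·(2.8333) + (-4.1667)·(-4.1667) + (-3.1667)·(-3.1667) + (2.8333)·(2.8333) + (-1.1667)·(-1.1667)) / 5 = 52.8333/5 = 10.5667
  S[X_1,X_2] = ((2.8333)·(-0.5) + (2.8333)·(3.5) + (-4.1667)·(3.5) + (-3.1667)·(-4.5) + (2.8333)·(2.5) + (-1.1667)·(-4.5)) / 5 = 20.5/5 = 4.1
  S[X_2,X_2] = ((-0.5)·(-0.5) + (3.5)·(3.5) + (3.5)·(3.5) + (-4.5)·(-4.5) + (2.5)·(2.5) + (-4.5)·(-4.5)) / 5 = 71.5/5 = 14.3
  S = [[10.5667, 4.1],
 [4.1, 14.3]].

Step 3 — invert S. det(S) = 10.5667·14.3 - (4.1)² = 134.2933.
  S^{-1} = (1/det) · [[d, -b], [-b, a]] = [[0.1065, -0.0305],
 [-0.0305, 0.0787]].

Step 4 — quadratic form (x̄ - mu_0)^T · S^{-1} · (x̄ - mu_0):
  S^{-1} · (x̄ - mu_0) = (-0.0124, -0.1713),
  (x̄ - mu_0)^T · [...] = (-0.8333)·(-0.0124) + (-2.5)·(-0.1713) = 0.4385.

Step 5 — scale by n: T² = 6 · 0.4385 = 2.6311.

T² ≈ 2.6311


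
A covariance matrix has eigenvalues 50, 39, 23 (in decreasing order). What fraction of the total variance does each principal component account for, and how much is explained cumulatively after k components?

Step 1 — total variance = trace(Sigma) = Σ λ_i = 50 + 39 + 23 = 112.

Step 2 — fraction explained by component i = λ_i / Σ λ:
  PC1: 50/112 = 0.4464
  PC2: 39/112 = 0.3482
  PC3: 23/112 = 0.2054

Step 3 — cumulative fraction after k components = (λ_1 + ... + λ_k) / Σ λ:
  k = 1: 50/112 = 0.4464
  k = 2: (50 + 39)/112 = 89/112 = 0.7946
  k = 3: (50 + 39 + 23)/112 = 112/112 = 1

Summary (fraction, with percent):

explained: PC1 0.4464 (44.64%), PC2 0.3482 (34.82%), PC3 0.2054 (20.54%);  cumulative: 0.4464, 0.7946, 1


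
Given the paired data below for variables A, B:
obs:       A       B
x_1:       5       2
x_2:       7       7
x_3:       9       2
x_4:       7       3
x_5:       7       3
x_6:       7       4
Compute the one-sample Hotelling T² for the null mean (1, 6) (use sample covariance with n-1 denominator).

Step 1 — sample mean vector:
  mean(A) = (5 + 7 + 9 + 7 + 7 + 7) / 6 = 42/6 = 7
  mean(B) = (2 + 7 + 2 + 3 + 3 + 4) / 6 = 21/6 = 3.5
  x̄ = (7, 3.5),  deviation x̄ - mu_0 = (7, 3.5) - (1, 6) = (6, -2.5).

Step 2 — sample covariance matrix, S[i,j] = (1/(n-1)) · Σ_k (x_{k,i} - mean_i) · (x_{k,j} - mean_j), divisor n-1 = 5:
  S[A,A] = ((-2)·(-2) + (0)·(0) + (2)·(2) + (0)·(0) + (0)·(0) + (0)·(0)) / 5 = 8/5 = 1.6
  S[A,B] = ((-2)·(-1.5) + (0)·(3.5) + (2)·(-1.5) + (0)·(-0.5) + (0)·(-0.5) + (0)·(0.5)) / 5 = 0/5 = 0
  S[B,B] = ((-1.5)·(-1.5) + (3.5)·(3.5) + (-1.5)·(-1.5) + (-0.5)·(-0.5) + (-0.5)·(-0.5) + (0.5)·(0.5)) / 5 = 17.5/5 = 3.5
  S = [[1.6, 0],
 [0, 3.5]].

Step 3 — invert S. det(S) = 1.6·3.5 - (0)² = 5.6.
  S^{-1} = (1/det) · [[d, -b], [-b, a]] = [[0.625, 0],
 [0, 0.2857]].

Step 4 — quadratic form (x̄ - mu_0)^T · S^{-1} · (x̄ - mu_0):
  S^{-1} · (x̄ - mu_0) = (3.75, -0.7143),
  (x̄ - mu_0)^T · [...] = (6)·(3.75) + (-2.5)·(-0.7143) = 24.2857.

Step 5 — scale by n: T² = 6 · 24.2857 = 145.7143.

T² ≈ 145.7143


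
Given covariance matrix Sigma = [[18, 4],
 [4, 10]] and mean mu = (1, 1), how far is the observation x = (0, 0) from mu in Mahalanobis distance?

Step 1 — centre the observation: (x - mu) = (-1, -1).

Step 2 — invert Sigma. det(Sigma) = 18·10 - (4)² = 164.
  Sigma^{-1} = (1/det) · [[d, -b], [-b, a]] = [[0.061, -0.0244],
 [-0.0244, 0.1098]].

Step 3 — form the quadratic (x - mu)^T · Sigma^{-1} · (x - mu):
  Sigma^{-1} · (x - mu) = (-0.0366, -0.0854).
  (x - mu)^T · [Sigma^{-1} · (x - mu)] = (-1)·(-0.0366) + (-1)·(-0.0854) = 0.122.

Step 4 — take square root: d = √(0.122) ≈ 0.3492.

d(x, mu) = √(0.122) ≈ 0.3492


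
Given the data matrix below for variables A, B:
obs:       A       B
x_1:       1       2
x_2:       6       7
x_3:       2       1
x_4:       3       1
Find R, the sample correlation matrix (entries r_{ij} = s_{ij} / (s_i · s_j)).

Step 1 — column means:
  mean(A) = (1 + 6 + 2 + 3) / 4 = 12/4 = 3
  mean(B) = (2 + 7 + 1 + 1) / 4 = 11/4 = 2.75

Step 2 — sample variances and covariances s[i,j] = (1/(n-1)) · Σ_k (x_{k,i} - mean_i) · (x_{k,j} - mean_j), with n-1 = 3:
  s[A,A] = ((-2)·(-2) + (3)·(3) + (-1)·(-1) + (0)·(0)) / 3 = 14/3 = 4.6667
  s[A,B] = ((-2)·(-0.75) + (3)·(4.25) + (-1)·(-1.75) + (0)·(-1.75)) / 3 = 16/3 = 5.3333
  s[B,B] = ((-0.75)·(-0.75) + (4.25)·(4.25) + (-1.75)·(-1.75) + (-1.75)·(-1.75)) / 3 = 24.75/3 = 8.25
  Sample standard deviations s_i = √(s[i,i]):
  s(A) = √(4.6667) = 2.1602
  s(B) = √(8.25) = 2.8723

Step 3 — r_{ij} = s_{ij} / (s_i · s_j):
  r[A,A] = 1 (diagonal).
  r[A,B] = 5.3333 / (2.1602 · 2.8723) = 5.3333 / 6.2048 = 0.8595
  r[B,B] = 1 (diagonal).

R is symmetric with unit diagonal. Assembling:

R = [[1, 0.8595],
 [0.8595, 1]]


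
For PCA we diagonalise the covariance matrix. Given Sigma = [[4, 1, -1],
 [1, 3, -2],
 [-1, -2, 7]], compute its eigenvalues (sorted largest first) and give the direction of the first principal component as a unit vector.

Step 1 — characteristic polynomial p(λ) = det(λI - Sigma) = λ³ - tr·λ² + c_1·λ - det, where tr = trace, c_1 = sum of the principal 2×2 minors, det = det(Sigma):
  tr = 4 + 3 + 7 = 14,
  c_1 = (4·3 - (1)²) + (4·7 - (-1)²) + (3·7 - (-2)²) = 11 + 27 + 17 = 55,
  det = 4·(3·7 - (-2)²) - (1)·((1)·7 - (-2)·(-1)) + (-1)·((1)·(-2) - 3·(-1)) = 4·(17) - (1)·(5) + (-1)·(1) = 62.
  So p(λ) = λ³ - 14λ² + 55λ - 62.
Step 2 — look for an integer root (rational root theorem: any rational root is an integer divisor of 62). Testing λ = 2:
  p(2) = 8 - 56 + 110 - 62 = 0  ✓
  Dividing out (λ - 2): p(λ) = (λ - 2)(λ² - 12λ + 31).
Step 3 — remaining eigenvalues from the quadratic λ² - 12λ + 31 = 0:
  Δ = 12² - 4·31 = 144 - 124 = 20,  λ = (12 ± √20)/2 = (12 ± 4.4721)/2 ≈ 8.2361 or 3.7639.
  Sorted: λ_1 = 8.2361,  λ_2 = 3.7639,  λ_3 = 2  (check: sum = 14 = tr ✓).

Step 4 — unit eigenvector for λ_1 ≈ 8.2361: v spans the null space of (Sigma - λ_1 I), whose rows are
  r_1 = (-4.2361, 1, -1),  r_2 = (1, -5.2361, -2),  r_3 = (-1, -2, -1.2361).
  v is orthogonal to every row, so take v ∝ r_1 × r_2 = ((1)·(-2) - (-1)·(-5.2361), (-1)·(1) - (-4.2361)·(-2), (-4.2361)·(-5.2361) - (1)·(1)) ≈ (-7.2361, -9.4721, 21.1803).
  Rescale (multiply by -1 so the first nonzero entry is positive): u = (7.2361, 9.4721, -21.1803).
  ||u|| = √((7.2361)² + (9.4721)² + (-21.1803)²) = √(590.6888) ≈ 24.3041,  v_1 = u/||u|| ≈ (0.2977, 0.3897, -0.8715) (||v_1|| = 1).

λ_1 = 8.2361,  λ_2 = 3.7639,  λ_3 = 2;  v_1 ≈ (0.2977, 0.3897, -0.8715)


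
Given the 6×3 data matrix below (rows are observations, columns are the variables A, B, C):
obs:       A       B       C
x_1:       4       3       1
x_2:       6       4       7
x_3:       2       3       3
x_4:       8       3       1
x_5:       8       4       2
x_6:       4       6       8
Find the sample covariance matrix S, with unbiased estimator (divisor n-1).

Step 1 — column means:
  mean(A) = (4 + 6 + 2 + 8 + 8 + 4) / 6 = 32/6 = 5.3333
  mean(B) = (3 + 4 + 3 + 3 + 4 + 6) / 6 = 23/6 = 3.8333
  mean(C) = (1 + 7 + 3 + 1 + 2 + 8) / 6 = 22/6 = 3.6667

Step 2 — sample covariance S[i,j] = (1/(n-1)) · Σ_k (x_{k,i} - mean_i) · (x_{k,j} - mean_j), with n-1 = 5.
  S[A,A] = ((-1.3333)·(-1.3333) + (0.6667)·(0.6667) + (-3.3333)·(-3.3333) + (2.6667)·(2.6667) + (2.6667)·(2.6667) + (-1.3333)·(-1.3333)) / 5 = 29.3333/5 = 5.8667
  S[A,B] = ((-1.3333)·(-0.8333) + (0.6667)·(0.1667) + (-3.3333)·(-0.8333) + (2.6667)·(-0.8333) + (2.6667)·(0.1667) + (-1.3333)·(2.1667)) / 5 = -0.6667/5 = -0.1333
  S[A,C] = ((-1.3333)·(-2.6667) + (0.6667)·(3.3333) + (-3.3333)·(-0.6667) + (2.6667)·(-2.6667) + (2.6667)·(-1.6667) + (-1.3333)·(4.3333)) / 5 = -9.3333/5 = -1.8667
  S[B,B] = ((-0.8333)·(-0.8333) + (0.1667)·(0.1667) + (-0.8333)·(-0.8333) + (-0.8333)·(-0.8333) + (0.1667)·(0.1667) + (2.1667)·(2.1667)) / 5 = 6.8333/5 = 1.3667
  S[B,C] = ((-0.8333)·(-2.6667) + (0.1667)·(3.3333) + (-0.8333)·(-0.6667) + (-0.8333)·(-2.6667) + (0.1667)·(-1.6667) + (2.1667)·(4.3333)) / 5 = 14.6667/5 = 2.9333
  S[C,C] = ((-2.6667)·(-2.6667) + (3.3333)·(3.3333) + (-0.6667)·(-0.6667) + (-2.6667)·(-2.6667) + (-1.6667)·(-1.6667) + (4.3333)·(4.3333)) / 5 = 47.3333/5 = 9.4667

S is symmetric (S[j,i] = S[i,j]). Assembling:

S = [[5.8667, -0.1333, -1.8667],
 [-0.1333, 1.3667, 2.9333],
 [-1.8667, 2.9333, 9.4667]]


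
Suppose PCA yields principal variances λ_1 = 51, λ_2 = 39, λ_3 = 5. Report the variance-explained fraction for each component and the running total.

Step 1 — total variance = trace(Sigma) = Σ λ_i = 51 + 39 + 5 = 95.

Step 2 — fraction explained by component i = λ_i / Σ λ:
  PC1: 51/95 = 0.5368
  PC2: 39/95 = 0.4105
  PC3: 5/95 = 0.0526

Step 3 — cumulative fraction after k components = (λ_1 + ... + λ_k) / Σ λ:
  k = 1: 51/95 = 0.5368
  k = 2: (51 + 39)/95 = 90/95 = 0.9474
  k = 3: (51 + 39 + 5)/95 = 95/95 = 1

Summary (fraction, with percent):

explained: PC1 0.5368 (53.68%), PC2 0.4105 (41.05%), PC3 0.0526 (5.26%);  cumulative: 0.5368, 0.9474, 1


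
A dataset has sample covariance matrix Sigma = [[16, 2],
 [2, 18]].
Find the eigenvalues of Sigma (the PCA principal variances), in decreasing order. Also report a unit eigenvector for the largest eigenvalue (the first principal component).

Step 1 — characteristic polynomial of 2×2 Sigma:
  det(Sigma - λI) = λ² - trace · λ + det = 0.
  trace = 16 + 18 = 34, det = 16·18 - (2)² = 284.
Step 2 — discriminant:
  Δ = trace² - 4·det = 1156 - 1136 = 20.
Step 3 — eigenvalues:
  λ = (trace ± √Δ)/2 = (34 ± 4.4721)/2,
  λ_1 = 19.2361,  λ_2 = 14.7639.

Step 4 — unit eigenvector for λ_1: solve (Sigma - λ_1 I)v = 0. First row:
  (16 - 19.2361)·v_x + (2)·v_y = 0, i.e. (-3.2361)·v_x + (2)·v_y = 0,
  so v ∝ (b, λ_1 - a) = (2, 3.2361) = u.
  ||u|| = √((2)² + (3.2361)²) = √(14.4721) ≈ 3.8042,
  v_1 = u/||u|| ≈ (0.5257, 0.8507) (||v_1|| = 1).

λ_1 = 19.2361,  λ_2 = 14.7639;  v_1 ≈ (0.5257, 0.8507)


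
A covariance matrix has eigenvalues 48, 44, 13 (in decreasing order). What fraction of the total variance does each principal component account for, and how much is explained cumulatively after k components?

Step 1 — total variance = trace(Sigma) = Σ λ_i = 48 + 44 + 13 = 105.

Step 2 — fraction explained by component i = λ_i / Σ λ:
  PC1: 48/105 = 0.4571
  PC2: 44/105 = 0.419
  PC3: 13/105 = 0.1238

Step 3 — cumulative fraction after k components = (λ_1 + ... + λ_k) / Σ λ:
  k = 1: 48/105 = 0.4571
  k = 2: (48 + 44)/105 = 92/105 = 0.8762
  k = 3: (48 + 44 + 13)/105 = 105/105 = 1

Summary (fraction, with percent):

explained: PC1 0.4571 (45.71%), PC2 0.419 (41.9%), PC3 0.1238 (12.38%);  cumulative: 0.4571, 0.8762, 1


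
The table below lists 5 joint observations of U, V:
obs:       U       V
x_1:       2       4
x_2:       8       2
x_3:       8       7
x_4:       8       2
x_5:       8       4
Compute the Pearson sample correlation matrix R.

Step 1 — column means:
  mean(U) = (2 + 8 + 8 + 8 + 8) / 5 = 34/5 = 6.8
  mean(V) = (4 + 2 + 7 + 2 + 4) / 5 = 19/5 = 3.8

Step 2 — sample variances and covariances s[i,j] = (1/(n-1)) · Σ_k (x_{k,i} - mean_i) · (x_{k,j} - mean_j), with n-1 = 4:
  s[U,U] = ((-4.8)·(-4.8) + (1.2)·(1.2) + (1.2)·(1.2) + (1.2)·(1.2) + (1.2)·(1.2)) / 4 = 28.8/4 = 7.2
  s[U,V] = ((-4.8)·(0.2) + (1.2)·(-1.8) + (1.2)·(3.2) + (1.2)·(-1.8) + (1.2)·(0.2)) / 4 = -1.2/4 = -0.3
  s[V,V] = ((0.2)·(0.2) + (-1.8)·(-1.8) + (3.2)·(3.2) + (-1.8)·(-1.8) + (0.2)·(0.2)) / 4 = 16.8/4 = 4.2
  Sample standard deviations s_i = √(s[i,i]):
  s(U) = √(7.2) = 2.6833
  s(V) = √(4.2) = 2.0494

Step 3 — r_{ij} = s_{ij} / (s_i · s_j):
  r[U,U] = 1 (diagonal).
  r[U,V] = -0.3 / (2.6833 · 2.0494) = -0.3 / 5.4991 = -0.0546
  r[V,V] = 1 (diagonal).

R is symmetric with unit diagonal. Assembling:

R = [[1, -0.0546],
 [-0.0546, 1]]


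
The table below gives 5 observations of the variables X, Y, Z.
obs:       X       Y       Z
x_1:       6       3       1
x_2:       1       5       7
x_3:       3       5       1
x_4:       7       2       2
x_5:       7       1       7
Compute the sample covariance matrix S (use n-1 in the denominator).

Step 1 — column means:
  mean(X) = (6 + 1 + 3 + 7 + 7) / 5 = 24/5 = 4.8
  mean(Y) = (3 + 5 + 5 + 2 + 1) / 5 = 16/5 = 3.2
  mean(Z) = (1 + 7 + 1 + 2 + 7) / 5 = 18/5 = 3.6

Step 2 — sample covariance S[i,j] = (1/(n-1)) · Σ_k (x_{k,i} - mean_i) · (x_{k,j} - mean_j), with n-1 = 4.
  S[X,X] = ((1.2)·(1.2) + (-3.8)·(-3.8) + (-1.8)·(-1.8) + (2.2)·(2.2) + (2.2)·(2.2)) / 4 = 28.8/4 = 7.2
  S[X,Y] = ((1.2)·(-0.2) + (-3.8)·(1.8) + (-1.8)·(1.8) + (2.2)·(-1.2) + (2.2)·(-2.2)) / 4 = -17.8/4 = -4.45
  S[X,Z] = ((1.2)·(-2.6) + (-3.8)·(3.4) + (-1.8)·(-2.6) + (2.2)·(-1.6) + (2.2)·(3.4)) / 4 = -7.4/4 = -1.85
  S[Y,Y] = ((-0.2)·(-0.2) + (1.8)·(1.8) + (1.8)·(1.8) + (-1.2)·(-1.2) + (-2.2)·(-2.2)) / 4 = 12.8/4 = 3.2
  S[Y,Z] = ((-0.2)·(-2.6) + (1.8)·(3.4) + (1.8)·(-2.6) + (-1.2)·(-1.6) + (-2.2)·(3.4)) / 4 = -3.6/4 = -0.9
  S[Z,Z] = ((-2.6)·(-2.6) + (3.4)·(3.4) + (-2.6)·(-2.6) + (-1.6)·(-1.6) + (3.4)·(3.4)) / 4 = 39.2/4 = 9.8

S is symmetric (S[j,i] = S[i,j]). Assembling:

S = [[7.2, -4.45, -1.85],
 [-4.45, 3.2, -0.9],
 [-1.85, -0.9, 9.8]]


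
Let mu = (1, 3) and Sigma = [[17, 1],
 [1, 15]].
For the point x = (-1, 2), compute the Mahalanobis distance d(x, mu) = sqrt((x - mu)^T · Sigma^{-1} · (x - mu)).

Step 1 — centre the observation: (x - mu) = (-2, -1).

Step 2 — invert Sigma. det(Sigma) = 17·15 - (1)² = 254.
  Sigma^{-1} = (1/det) · [[d, -b], [-b, a]] = [[0.0591, -0.0039],
 [-0.0039, 0.0669]].

Step 3 — form the quadratic (x - mu)^T · Sigma^{-1} · (x - mu):
  Sigma^{-1} · (x - mu) = (-0.1142, -0.0591).
  (x - mu)^T · [Sigma^{-1} · (x - mu)] = (-2)·(-0.1142) + (-1)·(-0.0591) = 0.2874.

Step 4 — take square root: d = √(0.2874) ≈ 0.5361.

d(x, mu) = √(0.2874) ≈ 0.5361


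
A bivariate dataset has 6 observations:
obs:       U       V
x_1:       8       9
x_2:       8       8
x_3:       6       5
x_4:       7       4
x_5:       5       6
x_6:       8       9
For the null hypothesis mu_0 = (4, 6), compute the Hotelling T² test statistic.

Step 1 — sample mean vector:
  mean(U) = (8 + 8 + 6 + 7 + 5 + 8) / 6 = 42/6 = 7
  mean(V) = (9 + 8 + 5 + 4 + 6 + 9) / 6 = 41/6 = 6.8333
  x̄ = (7, 6.8333),  deviation x̄ - mu_0 = (7, 6.8333) - (4, 6) = (3, 0.8333).

Step 2 — sample covariance matrix, S[i,j] = (1/(n-1)) · Σ_k (x_{k,i} - mean_i) · (x_{k,j} - mean_j), divisor n-1 = 5:
  S[U,U] = ((1)·(1) + (1)·(1) + (-1)·(-1) + (0)·(0) + (-2)·(-2) + (1)·(1)) / 5 = 8/5 = 1.6
  S[U,V] = ((1)·(2.1667) + (1)·(1.1667) + (-1)·(-1.8333) + (0)·(-2.8333) + (-2)·(-0.8333) + (1)·(2.1667)) / 5 = 9/5 = 1.8
  S[V,V] = ((2.1667)·(2.1667) + (1.1667)·(1.1667) + (-1.8333)·(-1.8333) + (-2.8333)·(-2.8333) + (-0.8333)·(-0.8333) + (2.1667)·(2.1667)) / 5 = 22.8333/5 = 4.5667
  S = [[1.6, 1.8],
 [1.8, 4.5667]].

Step 3 — invert S. det(S) = 1.6·4.5667 - (1.8)² = 4.0667.
  S^{-1} = (1/det) · [[d, -b], [-b, a]] = [[1.123, -0.4426],
 [-0.4426, 0.3934]].

Step 4 — quadratic form (x̄ - mu_0)^T · S^{-1} · (x̄ - mu_0):
  S^{-1} · (x̄ - mu_0) = (3, -1),
  (x̄ - mu_0)^T · [...] = (3)·(3) + (0.8333)·(-1) = 8.1667.

Step 5 — scale by n: T² = 6 · 8.1667 = 49.

T² ≈ 49


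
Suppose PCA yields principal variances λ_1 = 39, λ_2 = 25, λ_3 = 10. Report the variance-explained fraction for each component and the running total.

Step 1 — total variance = trace(Sigma) = Σ λ_i = 39 + 25 + 10 = 74.

Step 2 — fraction explained by component i = λ_i / Σ λ:
  PC1: 39/74 = 0.527
  PC2: 25/74 = 0.3378
  PC3: 10/74 = 0.1351

Step 3 — cumulative fraction after k components = (λ_1 + ... + λ_k) / Σ λ:
  k = 1: 39/74 = 0.527
  k = 2: (39 + 25)/74 = 64/74 = 0.8649
  k = 3: (39 + 25 + 10)/74 = 74/74 = 1

Summary (fraction, with percent):

explained: PC1 0.527 (52.7%), PC2 0.3378 (33.78%), PC3 0.1351 (13.51%);  cumulative: 0.527, 0.8649, 1


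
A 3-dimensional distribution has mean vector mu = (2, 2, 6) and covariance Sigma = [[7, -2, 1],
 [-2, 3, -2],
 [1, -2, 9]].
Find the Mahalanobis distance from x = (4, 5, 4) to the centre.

Step 1 — centre the observation: (x - mu) = (2, 3, -2).

Step 2 — invert Sigma (cofactor / det for 3×3, or solve directly):
  Sigma^{-1} = [[0.1769, 0.1231, 0.0077],
 [0.1231, 0.4769, 0.0923],
 [0.0077, 0.0923, 0.1308]].

Step 3 — form the quadratic (x - mu)^T · Sigma^{-1} · (x - mu):
  Sigma^{-1} · (x - mu) = (0.7077, 1.4923, 0.0308).
  (x - mu)^T · [Sigma^{-1} · (x - mu)] = (2)·(0.7077) + (3)·(1.4923) + (-2)·(0.0308) = 5.8308.

Step 4 — take square root: d = √(5.8308) ≈ 2.4147.

d(x, mu) = √(5.8308) ≈ 2.4147


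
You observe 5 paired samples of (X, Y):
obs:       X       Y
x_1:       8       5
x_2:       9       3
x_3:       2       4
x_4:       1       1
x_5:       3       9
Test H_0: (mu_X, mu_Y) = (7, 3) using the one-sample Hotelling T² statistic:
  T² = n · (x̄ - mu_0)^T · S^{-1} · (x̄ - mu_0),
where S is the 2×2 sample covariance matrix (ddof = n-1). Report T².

Step 1 — sample mean vector:
  mean(X) = (8 + 9 + 2 + 1 + 3) / 5 = 23/5 = 4.6
  mean(Y) = (5 + 3 + 4 + 1 + 9) / 5 = 22/5 = 4.4
  x̄ = (4.6, 4.4),  deviation x̄ - mu_0 = (4.6, 4.4) - (7, 3) = (-2.4, 1.4).

Step 2 — sample covariance matrix, S[i,j] = (1/(n-1)) · Σ_k (x_{k,i} - mean_i) · (x_{k,j} - mean_j), divisor n-1 = 4:
  S[X,X] = ((3.4)·(3.4) + (4.4)·(4.4) + (-2.6)·(-2.6) + (-3.6)·(-3.6) + (-1.6)·(-1.6)) / 4 = 53.2/4 = 13.3
  S[X,Y] = ((3.4)·(0.6) + (4.4)·(-1.4) + (-2.6)·(-0.4) + (-3.6)·(-3.4) + (-1.6)·(4.6)) / 4 = 1.8/4 = 0.45
  S[Y,Y] = ((0.6)·(0.6) + (-1.4)·(-1.4) + (-0.4)·(-0.4) + (-3.4)·(-3.4) + (4.6)·(4.6)) / 4 = 35.2/4 = 8.8
  S = [[13.3, 0.45],
 [0.45, 8.8]].

Step 3 — invert S. det(S) = 13.3·8.8 - (0.45)² = 116.8375.
  S^{-1} = (1/det) · [[d, -b], [-b, a]] = [[0.0753, -0.0039],
 [-0.0039, 0.1138]].

Step 4 — quadratic form (x̄ - mu_0)^T · S^{-1} · (x̄ - mu_0):
  S^{-1} · (x̄ - mu_0) = (-0.1862, 0.1686),
  (x̄ - mu_0)^T · [...] = (-2.4)·(-0.1862) + (1.4)·(0.1686) = 0.6828.

Step 5 — scale by n: T² = 5 · 0.6828 = 3.4141.

T² ≈ 3.4141


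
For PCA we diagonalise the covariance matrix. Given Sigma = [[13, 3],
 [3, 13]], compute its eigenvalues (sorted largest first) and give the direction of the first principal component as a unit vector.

Step 1 — characteristic polynomial of 2×2 Sigma:
  det(Sigma - λI) = λ² - trace · λ + det = 0.
  trace = 13 + 13 = 26, det = 13·13 - (3)² = 160.
Step 2 — discriminant:
  Δ = trace² - 4·det = 676 - 640 = 36.
Step 3 — eigenvalues:
  λ = (trace ± √Δ)/2 = (26 ± 6)/2,
  λ_1 = 16,  λ_2 = 10.

Step 4 — unit eigenvector for λ_1: solve (Sigma - λ_1 I)v = 0. First row:
  (13 - 16)·v_x + (3)·v_y = 0, i.e. (-3)·v_x + (3)·v_y = 0,
  so v ∝ (b, λ_1 - a) = (3, 3) = u.
  ||u|| = √((3)² + (3)²) = √(18) ≈ 4.2426,
  v_1 = u/||u|| ≈ (0.7071, 0.7071) (||v_1|| = 1).

λ_1 = 16,  λ_2 = 10;  v_1 ≈ (0.7071, 0.7071)


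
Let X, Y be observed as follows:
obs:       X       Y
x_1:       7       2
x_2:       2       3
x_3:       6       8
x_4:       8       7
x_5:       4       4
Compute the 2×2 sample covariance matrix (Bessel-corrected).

Step 1 — column means:
  mean(X) = (7 + 2 + 6 + 8 + 4) / 5 = 27/5 = 5.4
  mean(Y) = (2 + 3 + 8 + 7 + 4) / 5 = 24/5 = 4.8

Step 2 — sample covariance S[i,j] = (1/(n-1)) · Σ_k (x_{k,i} - mean_i) · (x_{k,j} - mean_j), with n-1 = 4.
  S[X,X] = ((1.6)·(1.6) + (-3.4)·(-3.4) + (0.6)·(0.6) + (2.6)·(2.6) + (-1.4)·(-1.4)) / 4 = 23.2/4 = 5.8
  S[X,Y] = ((1.6)·(-2.8) + (-3.4)·(-1.8) + (0.6)·(3.2) + (2.6)·(2.2) + (-1.4)·(-0.8)) / 4 = 10.4/4 = 2.6
  S[Y,Y] = ((-2.8)·(-2.8) + (-1.8)·(-1.8) + (3.2)·(3.2) + (2.2)·(2.2) + (-0.8)·(-0.8)) / 4 = 26.8/4 = 6.7

S is symmetric (S[j,i] = S[i,j]). Assembling:

S = [[5.8, 2.6],
 [2.6, 6.7]]


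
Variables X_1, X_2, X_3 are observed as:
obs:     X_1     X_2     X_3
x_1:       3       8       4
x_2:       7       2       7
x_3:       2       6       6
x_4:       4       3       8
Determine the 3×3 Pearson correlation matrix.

Step 1 — column means:
  mean(X_1) = (3 + 7 + 2 + 4) / 4 = 16/4 = 4
  mean(X_2) = (8 + 2 + 6 + 3) / 4 = 19/4 = 4.75
  mean(X_3) = (4 + 7 + 6 + 8) / 4 = 25/4 = 6.25

Step 2 — sample variances and covariances s[i,j] = (1/(n-1)) · Σ_k (x_{k,i} - mean_i) · (x_{k,j} - mean_j), with n-1 = 3:
  s[X_1,X_1] = ((-1)·(-1) + (3)·(3) + (-2)·(-2) + (0)·(0)) / 3 = 14/3 = 4.6667
  s[X_1,X_2] = ((-1)·(3.25) + (3)·(-2.75) + (-2)·(1.25) + (0)·(-1.75)) / 3 = -14/3 = -4.6667
  s[X_1,X_3] = ((-1)·(-2.25) + (3)·(0.75) + (-2)·(-0.25) + (0)·(1.75)) / 3 = 5/3 = 1.6667
  s[X_2,X_2] = ((3.25)·(3.25) + (-2.75)·(-2.75) + (1.25)·(1.25) + (-1.75)·(-1.75)) / 3 = 22.75/3 = 7.5833
  s[X_2,X_3] = ((3.25)·(-2.25) + (-2.75)·(0.75) + (1.25)·(-0.25) + (-1.75)·(1.75)) / 3 = -12.75/3 = -4.25
  s[X_3,X_3] = ((-2.25)·(-2.25) + (0.75)·(0.75) + (-0.25)·(-0.25) + (1.75)·(1.75)) / 3 = 8.75/3 = 2.9167
  Sample standard deviations s_i = √(s[i,i]):
  s(X_1) = √(4.6667) = 2.1602
  s(X_2) = √(7.5833) = 2.7538
  s(X_3) = √(2.9167) = 1.7078

Step 3 — r_{ij} = s_{ij} / (s_i · s_j):
  r[X_1,X_1] = 1 (diagonal).
  r[X_1,X_2] = -4.6667 / (2.1602 · 2.7538) = -4.6667 / 5.9489 = -0.7845
  r[X_1,X_3] = 1.6667 / (2.1602 · 1.7078) = 1.6667 / 3.6893 = 0.4518
  r[X_2,X_2] = 1 (diagonal).
  r[X_2,X_3] = -4.25 / (2.7538 · 1.7078) = -4.25 / 4.703 = -0.9037
  r[X_3,X_3] = 1 (diagonal).

R is symmetric with unit diagonal. Assembling:

R = [[1, -0.7845, 0.4518],
 [-0.7845, 1, -0.9037],
 [0.4518, -0.9037, 1]]


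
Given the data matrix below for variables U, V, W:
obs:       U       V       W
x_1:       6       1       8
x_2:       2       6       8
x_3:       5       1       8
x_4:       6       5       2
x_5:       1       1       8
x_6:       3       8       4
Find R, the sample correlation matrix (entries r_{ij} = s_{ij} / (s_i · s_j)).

Step 1 — column means:
  mean(U) = (6 + 2 + 5 + 6 + 1 + 3) / 6 = 23/6 = 3.8333
  mean(V) = (1 + 6 + 1 + 5 + 1 + 8) / 6 = 22/6 = 3.6667
  mean(W) = (8 + 8 + 8 + 2 + 8 + 4) / 6 = 38/6 = 6.3333

Step 2 — sample variances and covariances s[i,j] = (1/(n-1)) · Σ_k (x_{k,i} - mean_i) · (x_{k,j} - mean_j), with n-1 = 5:
  s[U,U] = ((2.1667)·(2.1667) + (-1.8333)·(-1.8333) + (1.1667)·(1.1667) + (2.1667)·(2.1667) + (-2.8333)·(-2.8333) + (-0.8333)·(-0.8333)) / 5 = 22.8333/5 = 4.5667
  s[U,V] = ((2.1667)·(-2.6667) + (-1.8333)·(2.3333) + (1.1667)·(-2.6667) + (2.1667)·(1.3333) + (-2.8333)·(-2.6667) + (-0.8333)·(4.3333)) / 5 = -6.3333/5 = -1.2667
  s[U,W] = ((2.1667)·(1.6667) + (-1.8333)·(1.6667) + (1.1667)·(1.6667) + (2.1667)·(-4.3333) + (-2.8333)·(1.6667) + (-0.8333)·(-2.3333)) / 5 = -9.6667/5 = -1.9333
  s[V,V] = ((-2.6667)·(-2.6667) + (2.3333)·(2.3333) + (-2.6667)·(-2.6667) + (1.3333)·(1.3333) + (-2.6667)·(-2.6667) + (4.3333)·(4.3333)) / 5 = 47.3333/5 = 9.4667
  s[V,W] = ((-2.6667)·(1.6667) + (2.3333)·(1.6667) + (-2.6667)·(1.6667) + (1.3333)·(-4.3333) + (-2.6667)·(1.6667) + (4.3333)·(-2.3333)) / 5 = -25.3333/5 = -5.0667
  s[W,W] = ((1.6667)·(1.6667) + (1.6667)·(1.6667) + (1.6667)·(1.6667) + (-4.3333)·(-4.3333) + (1.6667)·(1.6667) + (-2.3333)·(-2.3333)) / 5 = 35.3333/5 = 7.0667
  Sample standard deviations s_i = √(s[i,i]):
  s(U) = √(4.5667) = 2.137
  s(V) = √(9.4667) = 3.0768
  s(W) = √(7.0667) = 2.6583

Step 3 — r_{ij} = s_{ij} / (s_i · s_j):
  r[U,U] = 1 (diagonal).
  r[U,V] = -1.2667 / (2.137 · 3.0768) = -1.2667 / 6.575 = -0.1926
  r[U,W] = -1.9333 / (2.137 · 2.6583) = -1.9333 / 5.6808 = -0.3403
  r[V,V] = 1 (diagonal).
  r[V,W] = -5.0667 / (3.0768 · 2.6583) = -5.0667 / 8.1791 = -0.6195
  r[W,W] = 1 (diagonal).

R is symmetric with unit diagonal. Assembling:

R = [[1, -0.1926, -0.3403],
 [-0.1926, 1, -0.6195],
 [-0.3403, -0.6195, 1]]


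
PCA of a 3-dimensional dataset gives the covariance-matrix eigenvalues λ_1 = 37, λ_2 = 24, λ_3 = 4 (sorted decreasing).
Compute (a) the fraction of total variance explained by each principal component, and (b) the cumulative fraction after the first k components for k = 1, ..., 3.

Step 1 — total variance = trace(Sigma) = Σ λ_i = 37 + 24 + 4 = 65.

Step 2 — fraction explained by component i = λ_i / Σ λ:
  PC1: 37/65 = 0.5692
  PC2: 24/65 = 0.3692
  PC3: 4/65 = 0.0615

Step 3 — cumulative fraction after k components = (λ_1 + ... + λ_k) / Σ λ:
  k = 1: 37/65 = 0.5692
  k = 2: (37 + 24)/65 = 61/65 = 0.9385
  k = 3: (37 + 24 + 4)/65 = 65/65 = 1

Summary (fraction, with percent):

explained: PC1 0.5692 (56.92%), PC2 0.3692 (36.92%), PC3 0.0615 (6.15%);  cumulative: 0.5692, 0.9385, 1


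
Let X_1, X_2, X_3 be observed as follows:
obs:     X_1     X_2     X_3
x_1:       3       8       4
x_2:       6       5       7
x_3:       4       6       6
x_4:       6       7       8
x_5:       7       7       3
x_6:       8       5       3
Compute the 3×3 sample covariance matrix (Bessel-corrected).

Step 1 — column means:
  mean(X_1) = (3 + 6 + 4 + 6 + 7 + 8) / 6 = 34/6 = 5.6667
  mean(X_2) = (8 + 5 + 6 + 7 + 7 + 5) / 6 = 38/6 = 6.3333
  mean(X_3) = (4 + 7 + 6 + 8 + 3 + 3) / 6 = 31/6 = 5.1667

Step 2 — sample covariance S[i,j] = (1/(n-1)) · Σ_k (x_{k,i} - mean_i) · (x_{k,j} - mean_j), with n-1 = 5.
  S[X_1,X_1] = ((-2.6667)·(-2.6667) + (0.3333)·(0.3333) + (-1.6667)·(-1.6667) + (0.3333)·(0.3333) + (1.3333)·(1.3333) + (2.3333)·(2.3333)) / 5 = 17.3333/5 = 3.4667
  S[X_1,X_2] = ((-2.6667)·(1.6667) + (0.3333)·(-1.3333) + (-1.6667)·(-0.3333) + (0.3333)·(0.6667) + (1.3333)·(0.6667) + (2.3333)·(-1.3333)) / 5 = -6.3333/5 = -1.2667
  S[X_1,X_3] = ((-2.6667)·(-1.1667) + (0.3333)·(1.8333) + (-1.6667)·(0.8333) + (0.3333)·(2.8333) + (1.3333)·(-2.1667) + (2.3333)·(-2.1667)) / 5 = -4.6667/5 = -0.9333
  S[X_2,X_2] = ((1.6667)·(1.6667) + (-1.3333)·(-1.3333) + (-0.3333)·(-0.3333) + (0.6667)·(0.6667) + (0.6667)·(0.6667) + (-1.3333)·(-1.3333)) / 5 = 7.3333/5 = 1.4667
  S[X_2,X_3] = ((1.6667)·(-1.1667) + (-1.3333)·(1.8333) + (-0.3333)·(0.8333) + (0.6667)·(2.8333) + (0.6667)·(-2.1667) + (-1.3333)·(-2.1667)) / 5 = -1.3333/5 = -0.2667
  S[X_3,X_3] = ((-1.1667)·(-1.1667) + (1.8333)·(1.8333) + (0.8333)·(0.8333) + (2.8333)·(2.8333) + (-2.1667)·(-2.1667) + (-2.1667)·(-2.1667)) / 5 = 22.8333/5 = 4.5667

S is symmetric (S[j,i] = S[i,j]). Assembling:

S = [[3.4667, -1.2667, -0.9333],
 [-1.2667, 1.4667, -0.2667],
 [-0.9333, -0.2667, 4.5667]]


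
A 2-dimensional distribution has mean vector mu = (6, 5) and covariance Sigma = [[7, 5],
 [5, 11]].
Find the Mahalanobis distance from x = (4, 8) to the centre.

Step 1 — centre the observation: (x - mu) = (-2, 3).

Step 2 — invert Sigma. det(Sigma) = 7·11 - (5)² = 52.
  Sigma^{-1} = (1/det) · [[d, -b], [-b, a]] = [[0.2115, -0.0962],
 [-0.0962, 0.1346]].

Step 3 — form the quadratic (x - mu)^T · Sigma^{-1} · (x - mu):
  Sigma^{-1} · (x - mu) = (-0.7115, 0.5962).
  (x - mu)^T · [Sigma^{-1} · (x - mu)] = (-2)·(-0.7115) + (3)·(0.5962) = 3.2115.

Step 4 — take square root: d = √(3.2115) ≈ 1.7921.

d(x, mu) = √(3.2115) ≈ 1.7921


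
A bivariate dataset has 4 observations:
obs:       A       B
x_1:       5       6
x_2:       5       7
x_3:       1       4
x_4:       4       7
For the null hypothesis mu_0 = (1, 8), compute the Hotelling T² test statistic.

Step 1 — sample mean vector:
  mean(A) = (5 + 5 + 1 + 4) / 4 = 15/4 = 3.75
  mean(B) = (6 + 7 + 4 + 7) / 4 = 24/4 = 6
  x̄ = (3.75, 6),  deviation x̄ - mu_0 = (3.75, 6) - (1, 8) = (2.75, -2).

Step 2 — sample covariance matrix, S[i,j] = (1/(n-1)) · Σ_k (x_{k,i} - mean_i) · (x_{k,j} - mean_j), divisor n-1 = 3:
  S[A,A] = ((1.25)·(1.25) + (1.25)·(1.25) + (-2.75)·(-2.75) + (0.25)·(0.25)) / 3 = 10.75/3 = 3.5833
  S[A,B] = ((1.25)·(0) + (1.25)·(1) + (-2.75)·(-2) + (0.25)·(1)) / 3 = 7/3 = 2.3333
  S[B,B] = ((0)·(0) + (1)·(1) + (-2)·(-2) + (1)·(1)) / 3 = 6/3 = 2
  S = [[3.5833, 2.3333],
 [2.3333, 2]].

Step 3 — invert S. det(S) = 3.5833·2 - (2.3333)² = 1.7222.
  S^{-1} = (1/det) · [[d, -b], [-b, a]] = [[1.1613, -1.3548],
 [-1.3548, 2.0806]].

Step 4 — quadratic form (x̄ - mu_0)^T · S^{-1} · (x̄ - mu_0):
  S^{-1} · (x̄ - mu_0) = (5.9032, -7.8871),
  (x̄ - mu_0)^T · [...] = (2.75)·(5.9032) + (-2)·(-7.8871) = 32.0081.

Step 5 — scale by n: T² = 4 · 32.0081 = 128.0323.

T² ≈ 128.0323


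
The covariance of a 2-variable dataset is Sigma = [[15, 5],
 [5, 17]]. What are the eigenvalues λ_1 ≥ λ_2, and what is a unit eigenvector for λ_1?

Step 1 — characteristic polynomial of 2×2 Sigma:
  det(Sigma - λI) = λ² - trace · λ + det = 0.
  trace = 15 + 17 = 32, det = 15·17 - (5)² = 230.
Step 2 — discriminant:
  Δ = trace² - 4·det = 1024 - 920 = 104.
Step 3 — eigenvalues:
  λ = (trace ± √Δ)/2 = (32 ± 10.198)/2,
  λ_1 = 21.099,  λ_2 = 10.901.

Step 4 — unit eigenvector for λ_1: solve (Sigma - λ_1 I)v = 0. First row:
  (15 - 21.099)·v_x + (5)·v_y = 0, i.e. (-6.099)·v_x + (5)·v_y = 0,
  so v ∝ (b, λ_1 - a) = (5, 6.099) = u.
  ||u|| = √((5)² + (6.099)²) = √(62.198) ≈ 7.8866,
  v_1 = u/||u|| ≈ (0.634, 0.7733) (||v_1|| = 1).

λ_1 = 21.099,  λ_2 = 10.901;  v_1 ≈ (0.634, 0.7733)


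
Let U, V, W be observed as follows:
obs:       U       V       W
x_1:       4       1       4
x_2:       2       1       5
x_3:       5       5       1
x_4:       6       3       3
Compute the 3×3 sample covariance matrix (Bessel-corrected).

Step 1 — column means:
  mean(U) = (4 + 2 + 5 + 6) / 4 = 17/4 = 4.25
  mean(V) = (1 + 1 + 5 + 3) / 4 = 10/4 = 2.5
  mean(W) = (4 + 5 + 1 + 3) / 4 = 13/4 = 3.25

Step 2 — sample covariance S[i,j] = (1/(n-1)) · Σ_k (x_{k,i} - mean_i) · (x_{k,j} - mean_j), with n-1 = 3.
  S[U,U] = ((-0.25)·(-0.25) + (-2.25)·(-2.25) + (0.75)·(0.75) + (1.75)·(1.75)) / 3 = 8.75/3 = 2.9167
  S[U,V] = ((-0.25)·(-1.5) + (-2.25)·(-1.5) + (0.75)·(2.5) + (1.75)·(0.5)) / 3 = 6.5/3 = 2.1667
  S[U,W] = ((-0.25)·(0.75) + (-2.25)·(1.75) + (0.75)·(-2.25) + (1.75)·(-0.25)) / 3 = -6.25/3 = -2.0833
  S[V,V] = ((-1.5)·(-1.5) + (-1.5)·(-1.5) + (2.5)·(2.5) + (0.5)·(0.5)) / 3 = 11/3 = 3.6667
  S[V,W] = ((-1.5)·(0.75) + (-1.5)·(1.75) + (2.5)·(-2.25) + (0.5)·(-0.25)) / 3 = -9.5/3 = -3.1667
  S[W,W] = ((0.75)·(0.75) + (1.75)·(1.75) + (-2.25)·(-2.25) + (-0.25)·(-0.25)) / 3 = 8.75/3 = 2.9167

S is symmetric (S[j,i] = S[i,j]). Assembling:

S = [[2.9167, 2.1667, -2.0833],
 [2.1667, 3.6667, -3.1667],
 [-2.0833, -3.1667, 2.9167]]


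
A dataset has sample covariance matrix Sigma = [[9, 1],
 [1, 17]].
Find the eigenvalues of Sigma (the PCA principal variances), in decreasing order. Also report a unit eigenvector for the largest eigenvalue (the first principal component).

Step 1 — characteristic polynomial of 2×2 Sigma:
  det(Sigma - λI) = λ² - trace · λ + det = 0.
  trace = 9 + 17 = 26, det = 9·17 - (1)² = 152.
Step 2 — discriminant:
  Δ = trace² - 4·det = 676 - 608 = 68.
Step 3 — eigenvalues:
  λ = (trace ± √Δ)/2 = (26 ± 8.2462)/2,
  λ_1 = 17.1231,  λ_2 = 8.8769.

Step 4 — unit eigenvector for λ_1: solve (Sigma - λ_1 I)v = 0. First row:
  (9 - 17.1231)·v_x + (1)·v_y = 0, i.e. (-8.1231)·v_x + (1)·v_y = 0,
  so v ∝ (b, λ_1 - a) = (1, 8.1231) = u.
  ||u|| = √((1)² + (8.1231)²) = √(66.9848) ≈ 8.1844,
  v_1 = u/||u|| ≈ (0.1222, 0.9925) (||v_1|| = 1).

λ_1 = 17.1231,  λ_2 = 8.8769;  v_1 ≈ (0.1222, 0.9925)


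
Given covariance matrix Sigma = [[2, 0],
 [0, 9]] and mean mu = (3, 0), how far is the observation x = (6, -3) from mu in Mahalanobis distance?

Step 1 — centre the observation: (x - mu) = (3, -3).

Step 2 — invert Sigma. det(Sigma) = 2·9 - (0)² = 18.
  Sigma^{-1} = (1/det) · [[d, -b], [-b, a]] = [[0.5, 0],
 [0, 0.1111]].

Step 3 — form the quadratic (x - mu)^T · Sigma^{-1} · (x - mu):
  Sigma^{-1} · (x - mu) = (1.5, -0.3333).
  (x - mu)^T · [Sigma^{-1} · (x - mu)] = (3)·(1.5) + (-3)·(-0.3333) = 5.5.

Step 4 — take square root: d = √(5.5) ≈ 2.3452.

d(x, mu) = √(5.5) ≈ 2.3452


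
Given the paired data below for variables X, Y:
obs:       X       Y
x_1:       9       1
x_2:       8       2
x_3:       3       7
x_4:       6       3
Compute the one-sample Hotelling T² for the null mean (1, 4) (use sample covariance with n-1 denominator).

Step 1 — sample mean vector:
  mean(X) = (9 + 8 + 3 + 6) / 4 = 26/4 = 6.5
  mean(Y) = (1 + 2 + 7 + 3) / 4 = 13/4 = 3.25
  x̄ = (6.5, 3.25),  deviation x̄ - mu_0 = (6.5, 3.25) - (1, 4) = (5.5, -0.75).

Step 2 — sample covariance matrix, S[i,j] = (1/(n-1)) · Σ_k (x_{k,i} - mean_i) · (x_{k,j} - mean_j), divisor n-1 = 3:
  S[X,X] = ((2.5)·(2.5) + (1.5)·(1.5) + (-3.5)·(-3.5) + (-0.5)·(-0.5)) / 3 = 21/3 = 7
  S[X,Y] = ((2.5)·(-2.25) + (1.5)·(-1.25) + (-3.5)·(3.75) + (-0.5)·(-0.25)) / 3 = -20.5/3 = -6.8333
  S[Y,Y] = ((-2.25)·(-2.25) + (-1.25)·(-1.25) + (3.75)·(3.75) + (-0.25)·(-0.25)) / 3 = 20.75/3 = 6.9167
  S = [[7, -6.8333],
 [-6.8333, 6.9167]].

Step 3 — invert S. det(S) = 7·6.9167 - (-6.8333)² = 1.7222.
  S^{-1} = (1/det) · [[d, -b], [-b, a]] = [[4.0161, 3.9677],
 [3.9677, 4.0645]].

Step 4 — quadratic form (x̄ - mu_0)^T · S^{-1} · (x̄ - mu_0):
  S^{-1} · (x̄ - mu_0) = (19.1129, 18.7742),
  (x̄ - mu_0)^T · [...] = (5.5)·(19.1129) + (-0.75)·(18.7742) = 91.0403.

Step 5 — scale by n: T² = 4 · 91.0403 = 364.1613.

T² ≈ 364.1613


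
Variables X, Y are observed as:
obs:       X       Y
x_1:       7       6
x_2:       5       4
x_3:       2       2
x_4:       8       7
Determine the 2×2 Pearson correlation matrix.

Step 1 — column means:
  mean(X) = (7 + 5 + 2 + 8) / 4 = 22/4 = 5.5
  mean(Y) = (6 + 4 + 2 + 7) / 4 = 19/4 = 4.75

Step 2 — sample variances and covariances s[i,j] = (1/(n-1)) · Σ_k (x_{k,i} - mean_i) · (x_{k,j} - mean_j), with n-1 = 3:
  s[X,X] = ((1.5)·(1.5) + (-0.5)·(-0.5) + (-3.5)·(-3.5) + (2.5)·(2.5)) / 3 = 21/3 = 7
  s[X,Y] = ((1.5)·(1.25) + (-0.5)·(-0.75) + (-3.5)·(-2.75) + (2.5)·(2.25)) / 3 = 17.5/3 = 5.8333
  s[Y,Y] = ((1.25)·(1.25) + (-0.75)·(-0.75) + (-2.75)·(-2.75) + (2.25)·(2.25)) / 3 = 14.75/3 = 4.9167
  Sample standard deviations s_i = √(s[i,i]):
  s(X) = √(7) = 2.6458
  s(Y) = √(4.9167) = 2.2174

Step 3 — r_{ij} = s_{ij} / (s_i · s_j):
  r[X,X] = 1 (diagonal).
  r[X,Y] = 5.8333 / (2.6458 · 2.2174) = 5.8333 / 5.8666 = 0.9943
  r[Y,Y] = 1 (diagonal).

R is symmetric with unit diagonal. Assembling:

R = [[1, 0.9943],
 [0.9943, 1]]


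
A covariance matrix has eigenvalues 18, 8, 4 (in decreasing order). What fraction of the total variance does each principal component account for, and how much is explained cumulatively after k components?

Step 1 — total variance = trace(Sigma) = Σ λ_i = 18 + 8 + 4 = 30.

Step 2 — fraction explained by component i = λ_i / Σ λ:
  PC1: 18/30 = 0.6
  PC2: 8/30 = 0.2667
  PC3: 4/30 = 0.1333

Step 3 — cumulative fraction after k components = (λ_1 + ... + λ_k) / Σ λ:
  k = 1: 18/30 = 0.6
  k = 2: (18 + 8)/30 = 26/30 = 0.8667
  k = 3: (18 + 8 + 4)/30 = 30/30 = 1

Summary (fraction, with percent):

explained: PC1 0.6 (60%), PC2 0.2667 (26.67%), PC3 0.1333 (13.33%);  cumulative: 0.6, 0.8667, 1


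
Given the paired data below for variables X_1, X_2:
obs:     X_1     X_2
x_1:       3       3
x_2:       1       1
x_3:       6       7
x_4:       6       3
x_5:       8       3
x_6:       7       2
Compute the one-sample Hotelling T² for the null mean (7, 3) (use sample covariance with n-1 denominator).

Step 1 — sample mean vector:
  mean(X_1) = (3 + 1 + 6 + 6 + 8 + 7) / 6 = 31/6 = 5.1667
  mean(X_2) = (3 + 1 + 7 + 3 + 3 + 2) / 6 = 19/6 = 3.1667
  x̄ = (5.1667, 3.1667),  deviation x̄ - mu_0 = (5.1667, 3.1667) - (7, 3) = (-1.8333, 0.1667).

Step 2 — sample covariance matrix, S[i,j] = (1/(n-1)) · Σ_k (x_{k,i} - mean_i) · (x_{k,j} - mean_j), divisor n-1 = 5:
  S[X_1,X_1] = ((-2.1667)·(-2.1667) + (-4.1667)·(-4.1667) + (0.8333)·(0.8333) + (0.8333)·(0.8333) + (2.8333)·(2.8333) + (1.8333)·(1.8333)) / 5 = 34.8333/5 = 6.9667
  S[X_1,X_2] = ((-2.1667)·(-0.1667) + (-4.1667)·(-2.1667) + (0.8333)·(3.8333) + (0.8333)·(-0.1667) + (2.8333)·(-0.1667) + (1.8333)·(-1.1667)) / 5 = 9.8333/5 = 1.9667
  S[X_2,X_2] = ((-0.1667)·(-0.1667) + (-2.1667)·(-2.1667) + (3.8333)·(3.8333) + (-0.1667)·(-0.1667) + (-0.1667)·(-0.1667) + (-1.1667)·(-1.1667)) / 5 = 20.8333/5 = 4.1667
  S = [[6.9667, 1.9667],
 [1.9667, 4.1667]].

Step 3 — invert S. det(S) = 6.9667·4.1667 - (1.9667)² = 25.16.
  S^{-1} = (1/det) · [[d, -b], [-b, a]] = [[0.1656, -0.0782],
 [-0.0782, 0.2769]].

Step 4 — quadratic form (x̄ - mu_0)^T · S^{-1} · (x̄ - mu_0):
  S^{-1} · (x̄ - mu_0) = (-0.3166, 0.1895),
  (x̄ - mu_0)^T · [...] = (-1.8333)·(-0.3166) + (0.1667)·(0.1895) = 0.6121.

Step 5 — scale by n: T² = 6 · 0.6121 = 3.6725.

T² ≈ 3.6725


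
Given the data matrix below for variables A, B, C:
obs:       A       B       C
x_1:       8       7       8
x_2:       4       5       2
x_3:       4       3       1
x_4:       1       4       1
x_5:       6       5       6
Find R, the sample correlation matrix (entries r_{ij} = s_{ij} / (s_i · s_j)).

Step 1 — column means:
  mean(A) = (8 + 4 + 4 + 1 + 6) / 5 = 23/5 = 4.6
  mean(B) = (7 + 5 + 3 + 4 + 5) / 5 = 24/5 = 4.8
  mean(C) = (8 + 2 + 1 + 1 + 6) / 5 = 18/5 = 3.6

Step 2 — sample variances and covariances s[i,j] = (1/(n-1)) · Σ_k (x_{k,i} - mean_i) · (x_{k,j} - mean_j), with n-1 = 4:
  s[A,A] = ((3.4)·(3.4) + (-0.6)·(-0.6) + (-0.6)·(-0.6) + (-3.6)·(-3.6) + (1.4)·(1.4)) / 4 = 27.2/4 = 6.8
  s[A,B] = ((3.4)·(2.2) + (-0.6)·(0.2) + (-0.6)·(-1.8) + (-3.6)·(-0.8) + (1.4)·(0.2)) / 4 = 11.6/4 = 2.9
  s[A,C] = ((3.4)·(4.4) + (-0.6)·(-1.6) + (-0.6)·(-2.6) + (-3.6)·(-2.6) + (1.4)·(2.4)) / 4 = 30.2/4 = 7.55
  s[B,B] = ((2.2)·(2.2) + (0.2)·(0.2) + (-1.8)·(-1.8) + (-0.8)·(-0.8) + (0.2)·(0.2)) / 4 = 8.8/4 = 2.2
  s[B,C] = ((2.2)·(4.4) + (0.2)·(-1.6) + (-1.8)·(-2.6) + (-0.8)·(-2.6) + (0.2)·(2.4)) / 4 = 16.6/4 = 4.15
  s[C,C] = ((4.4)·(4.4) + (-1.6)·(-1.6) + (-2.6)·(-2.6) + (-2.6)·(-2.6) + (2.4)·(2.4)) / 4 = 41.2/4 = 10.3
  Sample standard deviations s_i = √(s[i,i]):
  s(A) = √(6.8) = 2.6077
  s(B) = √(2.2) = 1.4832
  s(C) = √(10.3) = 3.2094

Step 3 — r_{ij} = s_{ij} / (s_i · s_j):
  r[A,A] = 1 (diagonal).
  r[A,B] = 2.9 / (2.6077 · 1.4832) = 2.9 / 3.8678 = 0.7498
  r[A,C] = 7.55 / (2.6077 · 3.2094) = 7.55 / 8.369 = 0.9021
  r[B,B] = 1 (diagonal).
  r[B,C] = 4.15 / (1.4832 · 3.2094) = 4.15 / 4.7603 = 0.8718
  r[C,C] = 1 (diagonal).

R is symmetric with unit diagonal. Assembling:

R = [[1, 0.7498, 0.9021],
 [0.7498, 1, 0.8718],
 [0.9021, 0.8718, 1]]
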